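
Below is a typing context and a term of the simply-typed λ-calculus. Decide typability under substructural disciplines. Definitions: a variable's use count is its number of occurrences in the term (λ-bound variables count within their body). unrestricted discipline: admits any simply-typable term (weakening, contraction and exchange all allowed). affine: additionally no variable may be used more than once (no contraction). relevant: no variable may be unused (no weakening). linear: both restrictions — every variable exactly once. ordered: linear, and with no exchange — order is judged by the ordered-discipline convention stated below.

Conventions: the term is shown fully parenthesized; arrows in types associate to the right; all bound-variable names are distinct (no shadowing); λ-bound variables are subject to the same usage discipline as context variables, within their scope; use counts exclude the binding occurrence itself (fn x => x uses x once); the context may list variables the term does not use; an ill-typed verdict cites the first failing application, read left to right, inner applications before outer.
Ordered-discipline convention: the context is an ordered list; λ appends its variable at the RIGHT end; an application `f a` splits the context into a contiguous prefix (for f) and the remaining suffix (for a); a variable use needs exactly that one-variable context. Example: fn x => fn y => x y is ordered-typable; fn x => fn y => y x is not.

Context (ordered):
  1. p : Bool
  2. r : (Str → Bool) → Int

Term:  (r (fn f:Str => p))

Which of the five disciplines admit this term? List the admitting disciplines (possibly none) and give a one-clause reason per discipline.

admitted in: affine, unrestricted
variable uses: p=1, r=1, f [bound]=0
left-to-right use order: r, p
typing: ✓ — Int
ordered: ✗, f left unused
linear: ✗, f left unused
affine: ✓, no duplicate uses among p, r, f
relevant: ✗, f left unused
unrestricted: ✓, well-typed at Int; no restrictions here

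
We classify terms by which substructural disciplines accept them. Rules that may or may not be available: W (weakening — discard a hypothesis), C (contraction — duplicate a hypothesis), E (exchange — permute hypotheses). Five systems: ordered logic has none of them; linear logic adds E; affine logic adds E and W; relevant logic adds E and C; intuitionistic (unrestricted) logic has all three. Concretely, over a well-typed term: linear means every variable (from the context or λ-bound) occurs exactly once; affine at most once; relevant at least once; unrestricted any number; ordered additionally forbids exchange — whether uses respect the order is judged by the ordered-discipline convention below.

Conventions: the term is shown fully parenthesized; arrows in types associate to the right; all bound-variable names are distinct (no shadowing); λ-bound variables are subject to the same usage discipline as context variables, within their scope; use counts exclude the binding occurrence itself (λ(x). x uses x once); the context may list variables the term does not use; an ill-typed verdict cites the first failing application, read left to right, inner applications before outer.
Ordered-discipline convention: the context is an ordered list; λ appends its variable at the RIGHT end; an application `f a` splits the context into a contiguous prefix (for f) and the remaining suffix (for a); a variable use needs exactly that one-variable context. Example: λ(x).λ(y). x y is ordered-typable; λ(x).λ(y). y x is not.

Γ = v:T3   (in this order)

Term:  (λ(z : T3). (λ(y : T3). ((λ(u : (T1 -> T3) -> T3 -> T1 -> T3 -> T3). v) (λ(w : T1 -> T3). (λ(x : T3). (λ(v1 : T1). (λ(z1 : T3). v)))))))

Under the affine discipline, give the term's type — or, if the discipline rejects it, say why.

not well-typed under affine — v ×2 used more than once (contraction)
usage: v: 2×, z (λ-bound): 0×, y (λ-bound): 0×, u (λ-bound): 0×, w (λ-bound): 0×, x (λ-bound): 0×, v1 (λ-bound): 0×, z1 (λ-bound): 0×
left-to-right use order: v, v
typing: well-typed — term : T3 -> T3 -> T3
summary: ordered ✗, linear ✗, affine ✗, relevant ✗, unrestricted ✓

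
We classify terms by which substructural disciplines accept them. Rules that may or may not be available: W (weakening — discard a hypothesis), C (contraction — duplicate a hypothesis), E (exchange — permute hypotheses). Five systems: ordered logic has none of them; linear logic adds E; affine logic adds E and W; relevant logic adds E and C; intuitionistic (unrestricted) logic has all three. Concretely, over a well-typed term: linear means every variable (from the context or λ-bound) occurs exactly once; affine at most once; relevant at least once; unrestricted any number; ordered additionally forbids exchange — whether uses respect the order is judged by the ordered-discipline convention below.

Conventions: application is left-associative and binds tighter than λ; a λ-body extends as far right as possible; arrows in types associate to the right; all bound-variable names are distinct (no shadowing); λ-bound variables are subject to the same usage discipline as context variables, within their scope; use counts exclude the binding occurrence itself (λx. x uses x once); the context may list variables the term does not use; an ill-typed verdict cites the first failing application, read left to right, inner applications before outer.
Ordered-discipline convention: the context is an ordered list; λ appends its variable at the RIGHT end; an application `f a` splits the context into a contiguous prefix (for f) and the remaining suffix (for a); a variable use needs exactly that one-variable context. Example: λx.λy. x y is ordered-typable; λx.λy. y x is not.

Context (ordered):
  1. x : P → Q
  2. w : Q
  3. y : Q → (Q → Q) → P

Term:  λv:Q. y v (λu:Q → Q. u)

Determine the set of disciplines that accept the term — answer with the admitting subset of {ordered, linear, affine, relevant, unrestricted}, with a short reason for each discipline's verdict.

accepted by: none
use counts: x=0; w=0; y=1; v (λ-bound)=1; u (λ-bound)=1
left-to-right use order: y, v, u
typing: ill-typed: argument of type (Q → Q) → Q → Q where Q → Q is required
ordered: ✗ — a type mismatch blocks all five
linear: ✗ — the type mismatch rejects it
affine: ✗ — not simply typable
relevant: ✗ — fails simple typing
unrestricted: ✗ — a type mismatch blocks all five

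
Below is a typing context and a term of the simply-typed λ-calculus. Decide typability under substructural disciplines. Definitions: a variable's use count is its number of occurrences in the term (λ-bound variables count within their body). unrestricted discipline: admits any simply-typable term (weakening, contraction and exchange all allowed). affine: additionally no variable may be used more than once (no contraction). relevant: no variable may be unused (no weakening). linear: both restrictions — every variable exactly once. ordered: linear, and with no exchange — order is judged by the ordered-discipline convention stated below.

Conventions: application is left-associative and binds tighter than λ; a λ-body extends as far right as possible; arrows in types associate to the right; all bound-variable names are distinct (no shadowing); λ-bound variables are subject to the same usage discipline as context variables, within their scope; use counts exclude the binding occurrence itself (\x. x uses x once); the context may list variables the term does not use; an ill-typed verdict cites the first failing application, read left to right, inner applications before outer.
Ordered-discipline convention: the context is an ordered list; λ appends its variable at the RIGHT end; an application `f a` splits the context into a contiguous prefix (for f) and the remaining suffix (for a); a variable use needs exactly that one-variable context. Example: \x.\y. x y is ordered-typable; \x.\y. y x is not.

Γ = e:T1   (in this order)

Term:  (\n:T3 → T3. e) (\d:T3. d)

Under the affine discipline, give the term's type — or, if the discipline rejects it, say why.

term : T1
variable uses: e: 1×, n (bound): 0×, d (bound): 1×
use order (left to right): e, d
typing: the term checks, with type T1
summary: ordered ✗, linear ✗, affine ✓, relevant ✗, unrestricted ✓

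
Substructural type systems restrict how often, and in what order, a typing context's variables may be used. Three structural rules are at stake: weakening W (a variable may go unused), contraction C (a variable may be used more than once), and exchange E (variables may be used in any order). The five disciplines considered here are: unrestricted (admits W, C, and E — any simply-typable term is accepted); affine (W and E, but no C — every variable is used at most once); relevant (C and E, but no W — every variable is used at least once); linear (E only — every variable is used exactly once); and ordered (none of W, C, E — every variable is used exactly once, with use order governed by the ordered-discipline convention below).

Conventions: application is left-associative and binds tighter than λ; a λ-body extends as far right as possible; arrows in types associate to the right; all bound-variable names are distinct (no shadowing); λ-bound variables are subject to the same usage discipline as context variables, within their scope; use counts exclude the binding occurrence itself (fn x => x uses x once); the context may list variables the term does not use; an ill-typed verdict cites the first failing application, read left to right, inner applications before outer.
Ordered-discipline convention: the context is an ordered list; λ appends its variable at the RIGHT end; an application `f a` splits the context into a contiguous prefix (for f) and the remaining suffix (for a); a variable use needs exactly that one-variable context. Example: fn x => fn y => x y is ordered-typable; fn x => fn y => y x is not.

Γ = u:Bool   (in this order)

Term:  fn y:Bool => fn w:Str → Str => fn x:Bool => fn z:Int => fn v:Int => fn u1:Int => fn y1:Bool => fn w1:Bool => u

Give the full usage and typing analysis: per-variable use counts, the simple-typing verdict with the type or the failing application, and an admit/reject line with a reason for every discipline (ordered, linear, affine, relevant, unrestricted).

variable uses: u=1, y [bound]=0, w [bound]=0, x [bound]=0, z [bound]=0, v [bound]=0, u1 [bound]=0, y1 [bound]=0, w1 [bound]=0
use order (left to right): u
typing: the term checks, with type Bool → (Str → Str) → Bool → Int → Int → Int → Bool → Bool → Bool
ordered: ✗, unused: y, w, x, z, v, u1, y1, w1 — weakening required
linear: ✗, unused: y, w, x, z, v, u1, y1, w1 — weakening required
affine: ✓, none of u, y, w, x, z, v, u1, y1, w1 used more than once
relevant: ✗, unused: y, w, x, z, v, u1, y1, w1 — weakening required
unrestricted: ✓, type-checks (Bool → (Str → Str) → Bool → Int → Int → Int → Bool → Bool → Bool) and nothing is barred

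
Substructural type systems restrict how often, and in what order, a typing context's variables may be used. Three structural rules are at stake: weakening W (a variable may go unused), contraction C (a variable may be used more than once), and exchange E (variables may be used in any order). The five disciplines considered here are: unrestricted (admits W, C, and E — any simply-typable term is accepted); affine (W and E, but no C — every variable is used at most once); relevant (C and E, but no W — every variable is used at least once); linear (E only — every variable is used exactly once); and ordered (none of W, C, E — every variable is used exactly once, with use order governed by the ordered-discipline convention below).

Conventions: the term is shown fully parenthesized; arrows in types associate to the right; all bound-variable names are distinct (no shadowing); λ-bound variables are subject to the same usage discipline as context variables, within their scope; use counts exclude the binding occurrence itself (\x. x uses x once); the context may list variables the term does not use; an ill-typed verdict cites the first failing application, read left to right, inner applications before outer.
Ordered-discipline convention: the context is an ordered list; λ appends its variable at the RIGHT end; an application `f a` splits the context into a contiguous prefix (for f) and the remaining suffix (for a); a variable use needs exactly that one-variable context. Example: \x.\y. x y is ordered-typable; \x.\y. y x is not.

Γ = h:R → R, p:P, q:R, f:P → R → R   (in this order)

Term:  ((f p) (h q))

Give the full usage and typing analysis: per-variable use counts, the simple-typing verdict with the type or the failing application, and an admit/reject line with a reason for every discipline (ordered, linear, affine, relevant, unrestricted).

usage: h: 1×; p: 1×; q: 1×; f: 1×
uses in reading order: f, p, h, q
typing: well-typed at R
ordered ✗ (no contiguous prefix/suffix split fits f, p, h, q)
linear ✓ (exactly-once usage across h, p, q, f)
affine ✓ (no duplicate uses among h, p, q, f)
relevant ✓ (at least one use each (h, p, q, f))
unrestricted ✓ (well-typed at R; no restrictions here)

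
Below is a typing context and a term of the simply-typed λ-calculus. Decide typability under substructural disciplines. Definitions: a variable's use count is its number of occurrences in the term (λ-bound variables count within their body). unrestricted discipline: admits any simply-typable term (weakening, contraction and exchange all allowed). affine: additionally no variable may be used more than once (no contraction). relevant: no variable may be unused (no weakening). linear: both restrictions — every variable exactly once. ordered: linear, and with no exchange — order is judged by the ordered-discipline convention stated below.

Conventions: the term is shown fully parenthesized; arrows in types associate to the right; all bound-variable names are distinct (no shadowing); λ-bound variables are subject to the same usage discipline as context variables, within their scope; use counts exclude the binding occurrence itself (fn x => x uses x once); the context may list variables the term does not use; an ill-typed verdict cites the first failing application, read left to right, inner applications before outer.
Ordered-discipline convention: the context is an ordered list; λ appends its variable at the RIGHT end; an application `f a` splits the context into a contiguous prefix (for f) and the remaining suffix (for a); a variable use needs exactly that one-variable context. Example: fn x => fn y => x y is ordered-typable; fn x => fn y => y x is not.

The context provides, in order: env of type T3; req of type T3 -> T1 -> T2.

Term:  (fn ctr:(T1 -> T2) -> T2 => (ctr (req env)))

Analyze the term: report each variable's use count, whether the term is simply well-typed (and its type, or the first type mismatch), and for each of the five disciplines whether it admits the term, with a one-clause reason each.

variable uses: env=1, req=1, ctr [bound]=1
uses in reading order: ctr, req, env
typing: well-typed at ((T1 -> T2) -> T2) -> T2
ordered: ✗, no contiguous prefix/suffix split fits ctr, req, env
linear: ✓, single use per variable (env, req, ctr)
affine: ✓, at most one use each (env, req, ctr)
relevant: ✓, every one of env, req, ctr appears
unrestricted: ✓, well-typed at ((T1 -> T2) -> T2) -> T2; no restrictions here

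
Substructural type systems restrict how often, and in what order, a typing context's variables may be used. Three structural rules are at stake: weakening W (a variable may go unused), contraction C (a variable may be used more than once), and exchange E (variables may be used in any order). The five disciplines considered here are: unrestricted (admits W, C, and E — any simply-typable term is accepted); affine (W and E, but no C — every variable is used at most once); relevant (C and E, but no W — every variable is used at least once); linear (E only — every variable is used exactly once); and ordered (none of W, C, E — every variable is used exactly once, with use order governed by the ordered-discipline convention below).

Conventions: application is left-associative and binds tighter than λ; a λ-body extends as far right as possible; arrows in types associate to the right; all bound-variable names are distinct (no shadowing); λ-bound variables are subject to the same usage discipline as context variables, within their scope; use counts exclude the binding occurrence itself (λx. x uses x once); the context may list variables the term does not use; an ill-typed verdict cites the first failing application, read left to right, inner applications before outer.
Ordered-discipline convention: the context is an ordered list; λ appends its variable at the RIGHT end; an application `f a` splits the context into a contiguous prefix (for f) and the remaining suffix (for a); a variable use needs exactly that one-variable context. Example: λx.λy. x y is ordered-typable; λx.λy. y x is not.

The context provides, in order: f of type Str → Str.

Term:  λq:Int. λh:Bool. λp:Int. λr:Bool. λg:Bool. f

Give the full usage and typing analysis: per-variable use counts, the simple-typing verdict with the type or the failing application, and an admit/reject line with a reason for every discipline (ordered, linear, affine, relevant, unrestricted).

usage: f: 1×; q (bound): 0×; h (bound): 0×; p (bound): 0×; r (bound): 0×; g (bound): 0×
uses in reading order: f
typing: the term checks, with type Int → Bool → Int → Bool → Bool → Str → Str
ordered: ✗ — needs weakening: q, h, p, r, g unused
linear: ✗ — needs weakening: q, h, p, r, g unused
affine: ✓ — none of f, q, h, p, r, g used more than once
relevant: ✗ — needs weakening: q, h, p, r, g unused
unrestricted: ✓ — simply typable at Int → Bool → Int → Bool → Bool → Str → Str; W, C, E all held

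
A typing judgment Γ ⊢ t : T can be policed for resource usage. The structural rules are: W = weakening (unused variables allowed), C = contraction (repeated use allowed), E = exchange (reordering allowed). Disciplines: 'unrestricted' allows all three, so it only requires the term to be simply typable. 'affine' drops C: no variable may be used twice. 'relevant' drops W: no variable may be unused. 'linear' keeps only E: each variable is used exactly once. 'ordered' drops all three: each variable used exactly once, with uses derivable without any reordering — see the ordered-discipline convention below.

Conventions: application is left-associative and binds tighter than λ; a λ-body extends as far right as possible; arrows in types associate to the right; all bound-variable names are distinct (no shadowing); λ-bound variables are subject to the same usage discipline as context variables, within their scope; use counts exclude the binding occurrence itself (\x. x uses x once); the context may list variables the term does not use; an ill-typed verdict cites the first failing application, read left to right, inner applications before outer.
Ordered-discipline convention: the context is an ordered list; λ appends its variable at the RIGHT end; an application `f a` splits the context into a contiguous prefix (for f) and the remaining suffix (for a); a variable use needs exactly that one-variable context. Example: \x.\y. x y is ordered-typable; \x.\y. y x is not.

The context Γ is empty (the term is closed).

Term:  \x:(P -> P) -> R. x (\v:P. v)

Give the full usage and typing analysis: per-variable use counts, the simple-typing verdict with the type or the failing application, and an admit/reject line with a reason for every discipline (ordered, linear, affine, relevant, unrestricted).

usage: x [bound]: 1×; v [bound]: 1×
left-to-right use order: x, v
typing: ✓ — ((P -> P) -> R) -> R
ordered: ✓, x, v: once each, no exchange needed
linear: ✓, each of x, v used exactly once
affine: ✓, x, v: no repeats, contraction unneeded
relevant: ✓, x, v: all used, weakening unneeded
unrestricted: ✓, typability at ((P -> P) -> R) -> R is all that's needed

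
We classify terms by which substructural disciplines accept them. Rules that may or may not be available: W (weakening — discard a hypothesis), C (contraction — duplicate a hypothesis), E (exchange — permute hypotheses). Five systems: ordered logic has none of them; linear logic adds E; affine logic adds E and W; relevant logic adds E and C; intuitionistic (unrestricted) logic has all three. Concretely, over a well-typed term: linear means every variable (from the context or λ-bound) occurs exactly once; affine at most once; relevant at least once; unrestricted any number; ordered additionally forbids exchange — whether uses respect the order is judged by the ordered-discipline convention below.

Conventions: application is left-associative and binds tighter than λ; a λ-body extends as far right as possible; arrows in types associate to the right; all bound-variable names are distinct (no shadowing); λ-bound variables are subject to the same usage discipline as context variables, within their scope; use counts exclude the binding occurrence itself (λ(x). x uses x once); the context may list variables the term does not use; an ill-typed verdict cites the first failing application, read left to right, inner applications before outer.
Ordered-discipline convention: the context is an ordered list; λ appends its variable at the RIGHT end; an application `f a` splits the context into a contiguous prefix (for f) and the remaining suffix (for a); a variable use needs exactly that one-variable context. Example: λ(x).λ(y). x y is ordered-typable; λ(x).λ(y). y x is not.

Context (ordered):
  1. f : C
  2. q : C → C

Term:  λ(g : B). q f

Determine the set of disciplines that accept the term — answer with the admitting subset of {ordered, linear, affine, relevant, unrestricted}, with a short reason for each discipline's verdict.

accepted by: affine, unrestricted
use counts: f ×1, q ×1, g (λ-bound) ×0
order of uses: q, f
typing: the term checks, with type B → C
ordered: ✗, unused: g — weakening required
linear: ✗, unused: g — weakening required
affine: ✓, at most one use each (f, q, g)
relevant: ✗, unused: g — weakening required
unrestricted: ✓, well-typed at B → C; no restrictions here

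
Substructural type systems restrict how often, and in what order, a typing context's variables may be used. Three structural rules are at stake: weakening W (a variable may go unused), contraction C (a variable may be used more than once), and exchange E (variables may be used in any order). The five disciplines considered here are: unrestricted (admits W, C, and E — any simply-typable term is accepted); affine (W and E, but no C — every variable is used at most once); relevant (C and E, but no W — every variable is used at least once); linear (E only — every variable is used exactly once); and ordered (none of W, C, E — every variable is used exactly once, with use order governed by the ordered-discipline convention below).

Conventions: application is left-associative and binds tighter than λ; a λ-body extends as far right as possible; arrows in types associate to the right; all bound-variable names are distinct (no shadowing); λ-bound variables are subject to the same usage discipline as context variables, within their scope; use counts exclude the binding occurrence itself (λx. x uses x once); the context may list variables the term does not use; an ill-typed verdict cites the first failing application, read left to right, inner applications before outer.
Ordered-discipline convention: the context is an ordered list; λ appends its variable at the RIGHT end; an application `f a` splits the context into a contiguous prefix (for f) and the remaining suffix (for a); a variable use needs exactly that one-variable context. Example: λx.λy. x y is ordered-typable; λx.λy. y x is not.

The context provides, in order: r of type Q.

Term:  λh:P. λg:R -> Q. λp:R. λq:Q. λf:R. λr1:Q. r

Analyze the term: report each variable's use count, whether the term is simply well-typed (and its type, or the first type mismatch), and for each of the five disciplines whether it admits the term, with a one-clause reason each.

use counts: r ×1, h (bound) ×0, g (bound) ×0, p (bound) ×0, q (bound) ×0, f (bound) ×0, r1 (bound) ×0
use order (left to right): r
typing: well-typed at P -> (R -> Q) -> R -> Q -> R -> Q -> Q
ordered: ✗ — unused: h, g, p, q, f, r1 — weakening required
linear: ✗ — unused: h, g, p, q, f, r1 — weakening required
affine: ✓ — r, h, g, p, q, f, r1: no repeats, contraction unneeded
relevant: ✗ — unused: h, g, p, q, f, r1 — weakening required
unrestricted: ✓ — simply typable at P -> (R -> Q) -> R -> Q -> R -> Q -> Q; W, C, E all held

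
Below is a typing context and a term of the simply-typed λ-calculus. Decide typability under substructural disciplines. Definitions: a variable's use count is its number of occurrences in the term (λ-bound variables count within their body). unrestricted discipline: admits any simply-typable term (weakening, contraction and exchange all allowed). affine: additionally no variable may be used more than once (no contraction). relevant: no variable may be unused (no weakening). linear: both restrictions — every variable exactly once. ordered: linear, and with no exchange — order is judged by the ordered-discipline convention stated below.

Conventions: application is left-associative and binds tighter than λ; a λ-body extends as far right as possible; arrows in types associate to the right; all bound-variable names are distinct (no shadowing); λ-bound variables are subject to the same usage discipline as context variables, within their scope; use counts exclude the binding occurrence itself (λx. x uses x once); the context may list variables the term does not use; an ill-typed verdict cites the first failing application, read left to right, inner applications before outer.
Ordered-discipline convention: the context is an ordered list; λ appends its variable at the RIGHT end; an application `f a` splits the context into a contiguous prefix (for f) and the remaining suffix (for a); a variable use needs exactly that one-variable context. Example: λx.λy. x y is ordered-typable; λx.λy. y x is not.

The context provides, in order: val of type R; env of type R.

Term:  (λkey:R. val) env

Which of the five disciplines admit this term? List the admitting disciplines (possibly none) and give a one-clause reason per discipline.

accepted by: affine, unrestricted
variable uses: val ×1, env ×1, key [bound] ×0
use order (left to right): val, env
typing: well-typed — term : R
ordered ✗ (key left unused)
linear ✗ (key left unused)
affine ✓ (none of val, env, key used more than once)
relevant ✗ (key left unused)
unrestricted ✓ (well-typed at R; no restrictions here)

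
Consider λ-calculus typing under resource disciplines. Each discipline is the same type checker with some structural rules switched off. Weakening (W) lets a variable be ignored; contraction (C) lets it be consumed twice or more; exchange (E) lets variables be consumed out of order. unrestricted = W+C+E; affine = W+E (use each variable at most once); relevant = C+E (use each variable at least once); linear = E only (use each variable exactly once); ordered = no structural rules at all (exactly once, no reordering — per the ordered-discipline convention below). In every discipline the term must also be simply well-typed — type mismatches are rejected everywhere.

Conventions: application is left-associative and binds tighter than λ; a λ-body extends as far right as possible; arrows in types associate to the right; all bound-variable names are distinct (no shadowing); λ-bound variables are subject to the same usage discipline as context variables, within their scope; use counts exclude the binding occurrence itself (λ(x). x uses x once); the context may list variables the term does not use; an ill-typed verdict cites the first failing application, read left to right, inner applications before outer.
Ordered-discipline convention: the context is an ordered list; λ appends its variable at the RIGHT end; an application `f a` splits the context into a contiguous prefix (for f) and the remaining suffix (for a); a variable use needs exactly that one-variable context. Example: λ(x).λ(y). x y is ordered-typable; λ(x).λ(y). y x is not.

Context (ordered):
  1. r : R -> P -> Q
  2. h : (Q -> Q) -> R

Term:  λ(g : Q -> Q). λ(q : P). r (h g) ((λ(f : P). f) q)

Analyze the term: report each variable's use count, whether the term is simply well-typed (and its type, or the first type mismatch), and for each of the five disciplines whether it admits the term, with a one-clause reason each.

variable uses: r ×1, h ×1, g (λ-bound) ×1, q (λ-bound) ×1, f (λ-bound) ×1
left-to-right use order: r, h, g, f, q
typing: well-typed — term : (Q -> Q) -> P -> Q
ordered: ✓, one use each (r, h, g, q, f); ordered split holds
linear: ✓, r, h, g, q, f: one use apiece
affine: ✓, none of r, h, g, q, f used more than once
relevant: ✓, r, h, g, q, f: all used, weakening unneeded
unrestricted: ✓, type-checks ((Q -> Q) -> P -> Q) and nothing is barred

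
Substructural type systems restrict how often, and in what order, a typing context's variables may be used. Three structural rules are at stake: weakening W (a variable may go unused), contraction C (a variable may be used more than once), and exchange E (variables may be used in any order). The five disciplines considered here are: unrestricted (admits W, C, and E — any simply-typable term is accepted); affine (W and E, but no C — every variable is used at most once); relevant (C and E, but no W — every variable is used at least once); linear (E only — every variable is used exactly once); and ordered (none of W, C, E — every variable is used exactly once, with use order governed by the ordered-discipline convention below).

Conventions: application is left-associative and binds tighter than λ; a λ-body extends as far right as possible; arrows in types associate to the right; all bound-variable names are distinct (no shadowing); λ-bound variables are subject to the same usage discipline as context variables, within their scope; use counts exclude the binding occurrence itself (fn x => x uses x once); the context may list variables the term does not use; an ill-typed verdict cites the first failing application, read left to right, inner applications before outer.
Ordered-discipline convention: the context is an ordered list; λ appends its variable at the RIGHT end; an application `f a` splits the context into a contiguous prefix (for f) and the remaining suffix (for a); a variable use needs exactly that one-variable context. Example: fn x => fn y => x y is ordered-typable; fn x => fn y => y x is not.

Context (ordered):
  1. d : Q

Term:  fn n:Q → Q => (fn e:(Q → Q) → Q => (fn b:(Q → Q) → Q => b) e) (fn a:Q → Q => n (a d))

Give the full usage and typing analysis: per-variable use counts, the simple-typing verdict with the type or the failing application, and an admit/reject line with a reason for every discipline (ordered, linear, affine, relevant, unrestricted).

usage: d: 1×, n (λ-bound): 1×, e (λ-bound): 1×, b (λ-bound): 1×, a (λ-bound): 1×
uses in reading order: b, e, n, a, d
typing: ✓ — (Q → Q) → (Q → Q) → Q
ordered: ✗, needs exchange: uses follow b, e, n, a, d
linear: ✓, d, n, e, b, a: one use apiece
affine: ✓, d, n, e, b, a: no repeats, contraction unneeded
relevant: ✓, d, n, e, b, a: all used, weakening unneeded
unrestricted: ✓, simply typable at (Q → Q) → (Q → Q) → Q; W, C, E all held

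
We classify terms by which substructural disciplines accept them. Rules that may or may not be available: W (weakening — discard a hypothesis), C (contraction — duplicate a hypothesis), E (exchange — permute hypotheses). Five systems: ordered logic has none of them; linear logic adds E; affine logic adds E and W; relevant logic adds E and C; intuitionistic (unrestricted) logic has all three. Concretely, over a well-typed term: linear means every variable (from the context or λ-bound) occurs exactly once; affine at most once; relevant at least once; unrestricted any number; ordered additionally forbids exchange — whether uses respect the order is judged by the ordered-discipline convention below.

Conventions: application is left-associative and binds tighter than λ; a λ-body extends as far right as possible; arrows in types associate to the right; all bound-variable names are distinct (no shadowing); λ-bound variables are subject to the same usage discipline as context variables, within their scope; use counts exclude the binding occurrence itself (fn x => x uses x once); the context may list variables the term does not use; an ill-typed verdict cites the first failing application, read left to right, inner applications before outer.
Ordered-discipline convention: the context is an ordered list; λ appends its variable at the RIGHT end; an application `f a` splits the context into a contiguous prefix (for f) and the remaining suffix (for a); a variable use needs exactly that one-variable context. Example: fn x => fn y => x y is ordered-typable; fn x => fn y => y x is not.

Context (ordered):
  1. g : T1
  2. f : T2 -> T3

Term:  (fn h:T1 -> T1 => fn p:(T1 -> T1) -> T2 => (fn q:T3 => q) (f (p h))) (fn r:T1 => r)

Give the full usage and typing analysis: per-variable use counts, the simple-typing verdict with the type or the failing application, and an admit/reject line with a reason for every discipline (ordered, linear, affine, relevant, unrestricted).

use counts: g: 0×, f: 1×, h (λ-bound): 1×, p (λ-bound): 1×, q (λ-bound): 1×, r (λ-bound): 1×
order of uses: q, f, p, h, r
typing: well-typed — term : ((T1 -> T1) -> T2) -> T3
ordered: ✗ — g left unused
linear: ✗ — g left unused
affine: ✓ — g, f, h, p, q, r: no repeats, contraction unneeded
relevant: ✗ — g left unused
unrestricted: ✓ — type-checks (((T1 -> T1) -> T2) -> T3) and nothing is barred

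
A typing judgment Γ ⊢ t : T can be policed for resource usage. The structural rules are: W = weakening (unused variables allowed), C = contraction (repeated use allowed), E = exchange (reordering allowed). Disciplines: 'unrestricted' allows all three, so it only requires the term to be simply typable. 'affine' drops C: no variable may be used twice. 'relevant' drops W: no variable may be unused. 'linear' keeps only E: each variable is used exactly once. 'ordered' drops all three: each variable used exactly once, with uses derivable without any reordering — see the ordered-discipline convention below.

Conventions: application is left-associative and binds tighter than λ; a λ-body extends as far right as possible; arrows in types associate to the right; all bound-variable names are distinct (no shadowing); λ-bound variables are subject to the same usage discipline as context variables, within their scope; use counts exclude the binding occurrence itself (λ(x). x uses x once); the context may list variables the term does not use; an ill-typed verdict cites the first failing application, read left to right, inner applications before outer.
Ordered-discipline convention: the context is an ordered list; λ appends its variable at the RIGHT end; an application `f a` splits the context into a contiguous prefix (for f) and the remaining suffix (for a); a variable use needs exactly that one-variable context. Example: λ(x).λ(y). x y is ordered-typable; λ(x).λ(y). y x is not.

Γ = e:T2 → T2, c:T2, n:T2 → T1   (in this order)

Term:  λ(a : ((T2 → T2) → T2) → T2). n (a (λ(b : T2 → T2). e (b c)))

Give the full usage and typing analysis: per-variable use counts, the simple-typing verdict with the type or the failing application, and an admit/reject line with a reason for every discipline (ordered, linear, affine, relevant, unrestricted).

usage: e=1; c=1; n=1; a (λ-bound)=1; b (λ-bound)=1
order of uses: n, a, e, b, c
typing: the term checks, with type (((T2 → T2) → T2) → T2) → T1
ordered: ✗ — use order n, a, e, b, c needs exchange
linear: ✓ — single use per variable (e, c, n, a, b)
affine: ✓ — none of e, c, n, a, b used more than once
relevant: ✓ — e, c, n, a, b: all used, weakening unneeded
unrestricted: ✓ — well-typed at (((T2 → T2) → T2) → T2) → T1; no restrictions here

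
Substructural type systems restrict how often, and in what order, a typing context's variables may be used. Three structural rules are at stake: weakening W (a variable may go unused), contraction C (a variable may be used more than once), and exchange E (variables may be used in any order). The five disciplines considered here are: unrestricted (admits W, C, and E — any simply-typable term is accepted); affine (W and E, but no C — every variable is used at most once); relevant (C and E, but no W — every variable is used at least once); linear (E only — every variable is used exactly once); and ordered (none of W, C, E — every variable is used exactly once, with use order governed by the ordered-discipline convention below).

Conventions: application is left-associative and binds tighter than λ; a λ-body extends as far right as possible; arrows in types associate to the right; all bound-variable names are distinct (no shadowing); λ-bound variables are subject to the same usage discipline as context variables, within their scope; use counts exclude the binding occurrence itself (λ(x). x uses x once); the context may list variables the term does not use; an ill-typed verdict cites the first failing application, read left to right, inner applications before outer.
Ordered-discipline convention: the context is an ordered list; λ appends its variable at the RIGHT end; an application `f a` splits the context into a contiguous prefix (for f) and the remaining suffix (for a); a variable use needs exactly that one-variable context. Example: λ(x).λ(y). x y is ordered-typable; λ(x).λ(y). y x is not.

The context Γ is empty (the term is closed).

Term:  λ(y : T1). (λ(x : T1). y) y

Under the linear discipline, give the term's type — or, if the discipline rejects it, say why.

not well-typed under linear — needs contraction — y ×2; x left unused
usage: y (bound): 2×; x (bound): 0×
left-to-right use order: y, y
typing: well-typed at T1 → T1
across the five disciplines: ordered ✗, linear ✗, affine ✗, relevant ✗, unrestricted ✓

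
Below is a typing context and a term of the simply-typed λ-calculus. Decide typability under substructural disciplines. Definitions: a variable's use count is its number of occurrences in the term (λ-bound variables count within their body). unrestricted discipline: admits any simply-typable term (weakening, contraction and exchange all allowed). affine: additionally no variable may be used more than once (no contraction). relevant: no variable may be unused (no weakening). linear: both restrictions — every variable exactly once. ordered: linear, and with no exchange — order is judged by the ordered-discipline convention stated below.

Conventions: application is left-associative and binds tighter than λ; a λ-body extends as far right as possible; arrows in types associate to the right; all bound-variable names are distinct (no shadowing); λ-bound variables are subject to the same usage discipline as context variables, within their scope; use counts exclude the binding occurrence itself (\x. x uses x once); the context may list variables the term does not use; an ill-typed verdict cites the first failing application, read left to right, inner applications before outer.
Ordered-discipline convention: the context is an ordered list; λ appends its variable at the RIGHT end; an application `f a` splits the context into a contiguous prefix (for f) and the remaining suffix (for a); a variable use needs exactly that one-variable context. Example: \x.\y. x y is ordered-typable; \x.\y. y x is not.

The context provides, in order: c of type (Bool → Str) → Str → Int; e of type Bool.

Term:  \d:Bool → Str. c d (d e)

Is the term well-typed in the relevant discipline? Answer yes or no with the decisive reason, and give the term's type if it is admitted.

yes — every one of c, e, d appears; term : (Bool → Str) → Int
use counts: c: 1×, e: 1×, d [bound]: 2×
uses in reading order: c, d, d, e
typing: well-typed — term : (Bool → Str) → Int
summary: ordered ✗ | linear ✗ | affine ✗ | relevant ✓ | unrestricted ✓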